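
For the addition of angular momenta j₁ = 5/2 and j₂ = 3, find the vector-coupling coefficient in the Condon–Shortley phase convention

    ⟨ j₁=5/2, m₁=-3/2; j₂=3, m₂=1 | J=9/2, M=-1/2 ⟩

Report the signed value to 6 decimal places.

j₁+j₂−J=1  J+j₁−j₂=4  J−j₁+j₂=5  j₁+j₂+J+1=11
(j₁±m₁, j₂±m₂, J±M) = (1,4,4,2,4,5)
P² = 184320/77
sum k=0..1:
  [0] +1/576 = 1/576
  [1] −1/72 = -1/72
S = -7/576
C² = P²·S² = 35/99 ; C = -0.594588

-0.594588  (= −√(35/99))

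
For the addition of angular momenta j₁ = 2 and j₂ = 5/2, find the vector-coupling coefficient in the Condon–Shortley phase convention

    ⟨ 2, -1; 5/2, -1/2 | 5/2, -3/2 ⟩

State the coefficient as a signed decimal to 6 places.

−√(6/35) ≈ -0.414039

triangle: 2!·2!·3!/8! = 24/40320
(j±m)!: 1!·3!·2!·3!·1!·4! = 1728
prefactor² = (2J+1)·Δ·N² = 216/35
  k=1: −1/(1!·1!·2!·1!·0!·2!) = -1/4
  k=2: +1/(2!·0!·1!·0!·1!·3!) = 1/12
Σ = -1/6  ⇒  CG² = 216/35·(-1/6)² = 6/35
CG = −√(6/35) = -0.414039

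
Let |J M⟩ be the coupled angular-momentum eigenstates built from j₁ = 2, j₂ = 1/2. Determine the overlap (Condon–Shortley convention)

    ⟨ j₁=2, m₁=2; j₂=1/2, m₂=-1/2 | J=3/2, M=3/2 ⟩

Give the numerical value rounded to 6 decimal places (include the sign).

+√(4/5) = +0.894427

√[4·1!3!0!/5! · 4!0!0!1!3!0!] = √(144/5)
  +(−1)^0/∏(0,1,0,0,3,0)! = 1/6  (running 1/6)
⟨..|..⟩ = √(144/5)·(1/6) = +0.894427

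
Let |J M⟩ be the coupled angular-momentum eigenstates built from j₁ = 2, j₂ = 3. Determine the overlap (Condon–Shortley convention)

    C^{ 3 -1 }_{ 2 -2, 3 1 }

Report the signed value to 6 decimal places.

+√(2/5) = +0.632456

triangle: 2!×2!×4!/9! = 96/362880
(j±m)!: 0!×4!×4!×2!×2!×4! = 55296
prefactor² = (2J+1)×Δ×N² = 512/5
  k=2: +1/(2!×0!×2!×2!×0!×2!) = 1/16
Σ = 1/16  ⇒  CG² = 512/5×1/16² = 2/5
CG = +√(2/5) = +0.632456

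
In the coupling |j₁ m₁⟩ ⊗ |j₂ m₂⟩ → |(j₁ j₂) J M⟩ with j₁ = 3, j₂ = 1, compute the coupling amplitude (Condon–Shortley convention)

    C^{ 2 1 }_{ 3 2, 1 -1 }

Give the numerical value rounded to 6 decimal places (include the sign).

triangle: 2!·4!·0!/7! = 48/5040
(j±m)!: 5!·1!·0!·2!·3!·1! = 1440
prefactor² = (2J+1)·Δ·N² = 480/7
  k=0: +1/(0!·2!·1!·0!·3!·0!) = 1/12
Σ = 1/12  ⇒  CG² = 480/7·1/12² = 10/21
CG = +√(10/21) = +0.690066

+0.690066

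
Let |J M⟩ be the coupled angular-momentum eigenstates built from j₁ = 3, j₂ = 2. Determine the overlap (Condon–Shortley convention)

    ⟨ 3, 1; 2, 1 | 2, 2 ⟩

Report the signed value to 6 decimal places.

√[5·3!3!1!/8! · 4!2!3!1!4!0!] = √(216/7)
  +(−1)^2/∏(2,1,0,1,3,0)! = 1/12  (running 1/12)
⟨..|..⟩ = √(216/7)·(1/12) = +0.462910

+√(3/14) ≈ +0.462910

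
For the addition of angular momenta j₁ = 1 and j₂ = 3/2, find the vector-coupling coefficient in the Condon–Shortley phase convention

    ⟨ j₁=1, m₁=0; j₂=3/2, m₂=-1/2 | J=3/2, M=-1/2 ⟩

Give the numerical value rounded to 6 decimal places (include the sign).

j₁+j₂−J=1  J+j₁−j₂=1  J−j₁+j₂=2  j₁+j₂+J+1=5
(j₁±m₁, j₂±m₂, J±M) = (1,1,1,2,1,2)
P² = 4/15
sum k=0..1:
  [0] +1/1 = 1
  [1] −1/2 = -1/2
S = 1/2
C² = P²·S² = 1/15 ; C = +0.258199

+√(1/15) ≈ +0.258199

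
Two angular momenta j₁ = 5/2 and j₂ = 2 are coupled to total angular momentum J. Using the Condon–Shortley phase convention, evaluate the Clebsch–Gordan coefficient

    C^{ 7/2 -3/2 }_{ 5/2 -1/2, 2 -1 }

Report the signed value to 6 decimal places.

+0.308607

j₁+j₂−J=1  J+j₁−j₂=4  J−j₁+j₂=3  j₁+j₂+J+1=9
(j₁±m₁, j₂±m₂, J±M) = (2,3,1,3,2,5)
P² = 384/7
sum k=0..1:
  [0] +1/12 = 1/12
  [1] −1/24 = -1/24
S = 1/24
C² = P²·S² = 2/21 ; C = +0.308607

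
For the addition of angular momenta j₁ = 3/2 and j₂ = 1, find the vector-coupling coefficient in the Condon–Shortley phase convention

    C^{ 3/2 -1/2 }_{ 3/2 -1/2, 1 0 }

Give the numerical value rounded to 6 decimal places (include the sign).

−√(1/15) ≈ -0.258199

√[4·1!2!1!/5! · 1!2!1!1!1!2!] = √(4/15)
  +(−1)^0/∏(0,1,2,1,0,0)! = 1/2  (running 1/2)
  +(−1)^1/∏(1,0,1,0,1,1)! = -1  (running -1/2)
⟨..|..⟩ = √(4/15)·(-1/2) = -0.258199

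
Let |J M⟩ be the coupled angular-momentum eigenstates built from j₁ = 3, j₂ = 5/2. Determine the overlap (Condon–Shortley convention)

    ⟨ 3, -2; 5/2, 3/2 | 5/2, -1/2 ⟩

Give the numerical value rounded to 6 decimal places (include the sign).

√[6·3!3!2!/9! · 1!5!4!1!2!3!] = √(288/7)
  +(−1)^2/∏(2,1,3,2,0,0)! = 1/24  (running 1/24)
  +(−1)^3/∏(3,0,2,1,1,1)! = -1/12  (running -1/24)
⟨..|..⟩ = √(288/7)·(-1/24) = -0.267261

-0.267261  (= −√(1/14))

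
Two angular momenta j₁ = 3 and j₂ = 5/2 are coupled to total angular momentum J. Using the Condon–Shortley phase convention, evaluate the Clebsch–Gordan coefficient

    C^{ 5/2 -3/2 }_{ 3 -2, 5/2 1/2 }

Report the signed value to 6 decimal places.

triangle: 3!*3!*2!/9! = 72/362880
(j±m)!: 1!*5!*3!*2!*1!*4! = 34560
prefactor² = (2J+1)*Δ*N² = 288/7
  k=2: +1/(2!*1!*3!*1!*0!*1!) = 1/12
  k=3: −1/(3!*0!*2!*0!*1!*2!) = -1/24
Σ = 1/24  ⇒  CG² = 288/7*1/24² = 1/14
CG = +√(1/14) = +0.267261

+0.267261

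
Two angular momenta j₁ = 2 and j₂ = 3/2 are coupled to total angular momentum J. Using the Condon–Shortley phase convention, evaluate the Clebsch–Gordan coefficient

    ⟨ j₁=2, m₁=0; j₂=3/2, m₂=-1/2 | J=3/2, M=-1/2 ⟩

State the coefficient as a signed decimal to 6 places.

−√(1/5) ≈ -0.447214

triangle: 2!·2!·1!/6! = 4/720
(j±m)!: 2!·2!·1!·2!·1!·2! = 16
prefactor² = (2J+1)·Δ·N² = 16/45
  k=0: +1/(0!·2!·2!·1!·0!·0!) = 1/4
  k=1: −1/(1!·1!·1!·0!·1!·1!) = -1
Σ = -3/4  ⇒  CG² = 16/45·(-3/4)² = 1/5
CG = −√(1/5) = -0.447214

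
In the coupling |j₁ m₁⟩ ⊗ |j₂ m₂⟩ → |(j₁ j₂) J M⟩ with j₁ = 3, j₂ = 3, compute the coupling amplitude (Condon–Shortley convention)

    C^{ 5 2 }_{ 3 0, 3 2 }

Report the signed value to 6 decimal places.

−√(1/3) ≈ -0.577350

j₁+j₂−J=1  J+j₁−j₂=5  J−j₁+j₂=5  j₁+j₂+J+1=12
(j₁±m₁, j₂±m₂, J±M) = (3,3,5,1,7,3)
P² = 43200
sum k=0..1:
  [0] +1/1440 = 1/1440
  [1] −1/288 = -1/288
S = -1/360
C² = P²·S² = 1/3 ; C = -0.577350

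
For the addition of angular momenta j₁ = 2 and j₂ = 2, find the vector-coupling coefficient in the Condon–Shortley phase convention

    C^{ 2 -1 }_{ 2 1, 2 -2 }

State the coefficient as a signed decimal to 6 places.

+0.654654  (= +√(3/7))

triangle: 2!×2!×2!/7! = 8/5040
(j±m)!: 3!×1!×0!×4!×1!×3! = 864
prefactor² = (2J+1)×Δ×N² = 48/7
  k=0: +1/(0!×2!×1!×0!×1!×2!) = 1/4
Σ = 1/4  ⇒  CG² = 48/7×1/4² = 3/7
CG = +√(3/7) = +0.654654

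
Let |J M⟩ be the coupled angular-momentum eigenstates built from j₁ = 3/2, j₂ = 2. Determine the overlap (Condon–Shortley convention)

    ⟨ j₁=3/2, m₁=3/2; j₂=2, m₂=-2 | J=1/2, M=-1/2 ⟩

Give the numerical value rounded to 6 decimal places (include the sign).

+√(2/5) ≈ +0.632456

√[2·3!0!1!/5! · 3!0!0!4!0!1!] = √(72/5)
  +(−1)^0/∏(0,3,0,0,0,1)! = 1/6  (running 1/6)
⟨..|..⟩ = √(72/5)·(1/6) = +0.632456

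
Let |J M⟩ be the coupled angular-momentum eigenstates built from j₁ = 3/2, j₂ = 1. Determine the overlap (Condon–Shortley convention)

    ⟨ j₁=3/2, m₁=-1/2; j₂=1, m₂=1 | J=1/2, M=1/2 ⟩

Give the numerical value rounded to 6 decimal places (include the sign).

+√(1/6) ≈ +0.408248

j₁+j₂−J=2  J+j₁−j₂=1  J−j₁+j₂=0  j₁+j₂+J+1=4
(j₁±m₁, j₂±m₂, J±M) = (1,2,2,0,1,0)
P² = 2/3
sum k=2..2:
  [2] +1/2 = 1/2
S = 1/2
C² = P²·S² = 1/6 ; C = +0.408248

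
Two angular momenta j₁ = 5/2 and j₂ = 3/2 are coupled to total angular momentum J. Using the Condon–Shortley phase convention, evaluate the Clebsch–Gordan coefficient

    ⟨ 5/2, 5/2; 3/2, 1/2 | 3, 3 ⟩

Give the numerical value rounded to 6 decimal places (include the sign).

√[7·1!4!2!/8! · 5!0!2!1!6!0!] = √(1440)
  +(−1)^0/∏(0,1,0,2,4,0)! = 1/48  (running 1/48)
⟨..|..⟩ = √(1440)·(1/48) = +0.790569

+0.790569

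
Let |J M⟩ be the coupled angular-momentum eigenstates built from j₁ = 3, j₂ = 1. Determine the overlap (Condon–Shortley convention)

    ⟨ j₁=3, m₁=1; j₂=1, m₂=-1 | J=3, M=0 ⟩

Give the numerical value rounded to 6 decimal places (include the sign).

triangle: 1!·5!·1!/8! = 120/40320
(j±m)!: 4!·2!·0!·2!·3!·3! = 3456
prefactor² = (2J+1)·Δ·N² = 72
  k=0: +1/(0!·1!·2!·0!·3!·1!) = 1/12
Σ = 1/12  ⇒  CG² = 72·1/12² = 1/2
CG = +√(1/2) = +0.707107

+√(1/2) = +0.707107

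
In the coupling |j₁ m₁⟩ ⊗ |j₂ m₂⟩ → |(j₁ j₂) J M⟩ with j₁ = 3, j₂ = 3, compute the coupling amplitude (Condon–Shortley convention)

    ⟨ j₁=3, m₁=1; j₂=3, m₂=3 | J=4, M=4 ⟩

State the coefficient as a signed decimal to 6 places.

√[9·2!4!4!/11! · 4!2!6!0!8!0!] = √(3981312/11)
  +(−1)^2/∏(2,0,0,4,4,0)! = 1/1152  (running 1/1152)
⟨..|..⟩ = √(3981312/11)·(1/1152) = +0.522233

+0.522233  (= +√(3/11))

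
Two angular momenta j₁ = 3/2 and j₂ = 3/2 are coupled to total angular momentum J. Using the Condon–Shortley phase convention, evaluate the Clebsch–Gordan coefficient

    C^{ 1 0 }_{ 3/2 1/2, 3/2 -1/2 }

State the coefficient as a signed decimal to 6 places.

-0.223607  (= −√(1/20))

j₁+j₂−J=2  J+j₁−j₂=1  J−j₁+j₂=1  j₁+j₂+J+1=5
(j₁±m₁, j₂±m₂, J±M) = (2,1,1,2,1,1)
P² = 1/5
sum k=0..1:
  [0] +1/2 = 1/2
  [1] −1/1 = -1
S = -1/2
C² = P²·S² = 1/20 ; C = -0.223607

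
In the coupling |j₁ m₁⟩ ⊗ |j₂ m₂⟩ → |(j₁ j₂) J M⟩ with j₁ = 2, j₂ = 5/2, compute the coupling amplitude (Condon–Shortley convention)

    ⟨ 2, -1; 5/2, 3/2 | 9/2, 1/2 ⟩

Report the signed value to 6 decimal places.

√[10·0!4!5!/10! · 1!3!4!1!5!4!] = √(23040/7)
  +(−1)^0/∏(0,0,3,4,1,1)! = 1/144  (running 1/144)
⟨..|..⟩ = √(23040/7)·(1/144) = +0.398410

+√(10/63) ≈ +0.398410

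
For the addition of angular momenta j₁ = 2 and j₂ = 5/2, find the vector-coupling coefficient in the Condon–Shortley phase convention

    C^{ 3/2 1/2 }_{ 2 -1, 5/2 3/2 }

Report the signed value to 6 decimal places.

j₁+j₂−J=3  J+j₁−j₂=1  J−j₁+j₂=2  j₁+j₂+J+1=7
(j₁±m₁, j₂±m₂, J±M) = (1,3,4,1,2,1)
P² = 96/35
sum k=2..3:
  [2] +1/4 = 1/4
  [3] −1/6 = -1/6
S = 1/12
C² = P²·S² = 2/105 ; C = +0.138013

+√(2/105) ≈ +0.138013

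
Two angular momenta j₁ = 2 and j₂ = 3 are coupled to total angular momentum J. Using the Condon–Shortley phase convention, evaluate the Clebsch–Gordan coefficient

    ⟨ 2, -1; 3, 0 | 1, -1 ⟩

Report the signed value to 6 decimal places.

-0.292770  (= −√(3/35))

triangle: 4!·0!·2!/7! = 48/5040
(j±m)!: 1!·3!·3!·3!·0!·2! = 432
prefactor² = (2J+1)·Δ·N² = 432/35
  k=3: −1/(3!·1!·0!·0!·0!·2!) = -1/12
Σ = -1/12  ⇒  CG² = 432/35·(-1/12)² = 3/35
CG = −√(3/35) = -0.292770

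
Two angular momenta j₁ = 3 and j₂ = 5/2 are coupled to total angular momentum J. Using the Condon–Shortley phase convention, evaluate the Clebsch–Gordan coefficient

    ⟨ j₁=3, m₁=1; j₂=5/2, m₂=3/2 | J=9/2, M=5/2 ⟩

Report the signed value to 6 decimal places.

√[10·1!5!4!/11! · 4!2!4!1!7!2!] = √(92160/11)
  +(−1)^0/∏(0,1,2,4,3,0)! = 1/288  (running 1/288)
  +(−1)^1/∏(1,0,1,3,4,1)! = -1/144  (running -1/288)
⟨..|..⟩ = √(92160/11)·(-1/288) = -0.317821

-0.317821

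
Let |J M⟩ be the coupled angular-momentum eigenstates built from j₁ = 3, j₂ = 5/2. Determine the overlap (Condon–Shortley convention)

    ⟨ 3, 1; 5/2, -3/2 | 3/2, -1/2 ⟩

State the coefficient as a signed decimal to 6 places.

−√(7/30) = -0.483046

j₁+j₂−J=4  J+j₁−j₂=2  J−j₁+j₂=1  j₁+j₂+J+1=8
(j₁±m₁, j₂±m₂, J±M) = (4,2,1,4,1,2)
P² = 384/35
sum k=0..1:
  [0] +1/48 = 1/48
  [1] −1/6 = -1/6
S = -7/48
C² = P²·S² = 7/30 ; C = -0.483046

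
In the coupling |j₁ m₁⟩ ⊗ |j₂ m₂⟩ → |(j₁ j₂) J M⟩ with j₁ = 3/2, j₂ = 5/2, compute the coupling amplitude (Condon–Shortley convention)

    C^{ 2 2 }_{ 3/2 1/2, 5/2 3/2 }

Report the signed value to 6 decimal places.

j₁+j₂−J=2  J+j₁−j₂=1  J−j₁+j₂=3  j₁+j₂+J+1=7
(j₁±m₁, j₂±m₂, J±M) = (2,1,4,1,4,0)
P² = 96/7
sum k=1..1:
  [1] −1/6 = -1/6
S = -1/6
C² = P²·S² = 8/21 ; C = -0.617213

-0.617213  (= −√(8/21))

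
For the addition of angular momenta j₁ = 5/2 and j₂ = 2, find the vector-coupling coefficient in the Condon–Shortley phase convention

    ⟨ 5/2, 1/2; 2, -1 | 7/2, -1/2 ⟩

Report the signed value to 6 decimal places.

j₁+j₂−J=1  J+j₁−j₂=4  J−j₁+j₂=3  j₁+j₂+J+1=9
(j₁±m₁, j₂±m₂, J±M) = (3,2,1,3,3,4)
P² = 1152/35
sum k=0..1:
  [0] +1/8 = 1/8
  [1] −1/36 = -1/36
S = 7/72
C² = P²·S² = 14/45 ; C = +0.557773

+√(14/45) ≈ +0.557773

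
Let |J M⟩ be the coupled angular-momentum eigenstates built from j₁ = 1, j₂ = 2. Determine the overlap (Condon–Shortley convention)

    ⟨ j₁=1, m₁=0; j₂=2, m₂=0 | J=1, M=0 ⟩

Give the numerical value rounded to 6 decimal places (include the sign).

triangle: 2!*0!*2!/5! = 4/120
(j±m)!: 1!*1!*2!*2!*1!*1! = 4
prefactor² = (2J+1)*Δ*N² = 2/5
  k=1: −1/(1!*1!*0!*1!*0!*1!) = -1
Σ = -1  ⇒  CG² = 2/5*(-1)² = 2/5
CG = −√(2/5) = -0.632456

-0.632456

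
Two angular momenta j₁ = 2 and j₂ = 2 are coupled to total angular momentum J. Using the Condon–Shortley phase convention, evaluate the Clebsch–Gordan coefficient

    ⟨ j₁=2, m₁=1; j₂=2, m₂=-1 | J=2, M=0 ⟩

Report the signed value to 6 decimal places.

√[5·2!2!2!/7! · 3!1!1!3!2!2!] = √(8/7)
  +(−1)^0/∏(0,2,1,1,1,1)! = 1/2  (running 1/2)
  +(−1)^1/∏(1,1,0,0,2,2)! = -1/4  (running 1/4)
⟨..|..⟩ = √(8/7)·(1/4) = +0.267261

+0.267261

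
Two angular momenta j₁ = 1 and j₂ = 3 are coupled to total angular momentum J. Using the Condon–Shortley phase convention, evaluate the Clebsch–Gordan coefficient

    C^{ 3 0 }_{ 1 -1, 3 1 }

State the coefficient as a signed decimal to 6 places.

j₁+j₂−J=1  J+j₁−j₂=1  J−j₁+j₂=5  j₁+j₂+J+1=8
(j₁±m₁, j₂±m₂, J±M) = (0,2,4,2,3,3)
P² = 72
sum k=1..1:
  [1] −1/12 = -1/12
S = -1/12
C² = P²·S² = 1/2 ; C = -0.707107

-0.707107  (= −√(1/2))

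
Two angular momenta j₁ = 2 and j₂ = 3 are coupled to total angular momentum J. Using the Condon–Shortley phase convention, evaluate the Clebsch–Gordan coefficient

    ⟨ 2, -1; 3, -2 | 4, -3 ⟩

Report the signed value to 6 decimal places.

+√(1/20) = +0.223607

j₁+j₂−J=1  J+j₁−j₂=3  J−j₁+j₂=5  j₁+j₂+J+1=10
(j₁±m₁, j₂±m₂, J±M) = (1,3,1,5,1,7)
P² = 6480
sum k=0..1:
  [0] +1/144 = 1/144
  [1] −1/240 = -1/240
S = 1/360
C² = P²·S² = 1/20 ; C = +0.223607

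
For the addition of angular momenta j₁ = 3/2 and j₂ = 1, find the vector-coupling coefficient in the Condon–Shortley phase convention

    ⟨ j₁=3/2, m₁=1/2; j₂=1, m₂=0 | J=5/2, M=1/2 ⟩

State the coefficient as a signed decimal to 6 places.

+0.774597

√[6·0!3!2!/6! · 2!1!1!1!3!2!] = √(12/5)
  +(−1)^0/∏(0,0,1,1,2,1)! = 1/2  (running 1/2)
⟨..|..⟩ = √(12/5)·(1/2) = +0.774597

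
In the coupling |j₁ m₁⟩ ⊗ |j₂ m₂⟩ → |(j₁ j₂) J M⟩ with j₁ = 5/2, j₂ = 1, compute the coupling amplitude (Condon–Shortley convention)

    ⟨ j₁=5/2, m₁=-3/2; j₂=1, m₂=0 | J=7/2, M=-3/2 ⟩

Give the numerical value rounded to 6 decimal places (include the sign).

j₁+j₂−J=0  J+j₁−j₂=5  J−j₁+j₂=2  j₁+j₂+J+1=8
(j₁±m₁, j₂±m₂, J±M) = (1,4,1,1,2,5)
P² = 1920/7
sum k=0..0:
  [0] +1/24 = 1/24
S = 1/24
C² = P²·S² = 10/21 ; C = +0.690066

+√(10/21) ≈ +0.690066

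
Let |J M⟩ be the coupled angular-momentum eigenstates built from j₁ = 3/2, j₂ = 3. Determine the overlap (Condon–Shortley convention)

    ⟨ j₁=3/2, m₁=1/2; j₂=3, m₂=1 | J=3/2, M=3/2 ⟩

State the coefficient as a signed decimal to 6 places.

j₁+j₂−J=3  J+j₁−j₂=0  J−j₁+j₂=3  j₁+j₂+J+1=7
(j₁±m₁, j₂±m₂, J±M) = (2,1,4,2,3,0)
P² = 576/35
sum k=1..1:
  [1] −1/12 = -1/12
S = -1/12
C² = P²·S² = 4/35 ; C = -0.338062

−√(4/35) = -0.338062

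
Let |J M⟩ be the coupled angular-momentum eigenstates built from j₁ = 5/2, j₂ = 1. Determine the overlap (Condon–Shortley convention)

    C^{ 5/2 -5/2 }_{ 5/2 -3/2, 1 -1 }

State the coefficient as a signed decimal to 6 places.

+0.534522

j₁+j₂−J=1  J+j₁−j₂=4  J−j₁+j₂=1  j₁+j₂+J+1=7
(j₁±m₁, j₂±m₂, J±M) = (1,4,0,2,0,5)
P² = 1152/7
sum k=0..0:
  [0] +1/24 = 1/24
S = 1/24
C² = P²·S² = 2/7 ; C = +0.534522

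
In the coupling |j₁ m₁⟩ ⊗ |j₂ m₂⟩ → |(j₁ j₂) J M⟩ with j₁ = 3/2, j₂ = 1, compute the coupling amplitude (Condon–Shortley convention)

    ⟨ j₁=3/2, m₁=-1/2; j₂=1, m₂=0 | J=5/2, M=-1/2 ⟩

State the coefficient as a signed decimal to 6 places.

√[6·0!3!2!/6! · 1!2!1!1!2!3!] = √(12/5)
  +(−1)^0/∏(0,0,2,1,1,1)! = 1/2  (running 1/2)
⟨..|..⟩ = √(12/5)·(1/2) = +0.774597

+√(3/5) = +0.774597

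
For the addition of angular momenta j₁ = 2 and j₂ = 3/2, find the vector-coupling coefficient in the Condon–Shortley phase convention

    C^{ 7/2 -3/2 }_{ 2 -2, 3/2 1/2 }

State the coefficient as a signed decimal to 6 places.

+0.377964  (= +√(1/7))

j₁+j₂−J=0  J+j₁−j₂=4  J−j₁+j₂=3  j₁+j₂+J+1=8
(j₁±m₁, j₂±m₂, J±M) = (0,4,2,1,2,5)
P² = 2304/7
sum k=0..0:
  [0] +1/48 = 1/48
S = 1/48
C² = P²·S² = 1/7 ; C = +0.377964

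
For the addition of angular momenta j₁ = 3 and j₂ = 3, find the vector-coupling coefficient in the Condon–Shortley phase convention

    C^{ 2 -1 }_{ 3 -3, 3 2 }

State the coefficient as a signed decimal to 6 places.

+0.545545

√[5·4!2!2!/9! · 0!6!5!1!1!3!] = √(4800/7)
  +(−1)^4/∏(4,0,2,1,0,1)! = 1/48  (running 1/48)
⟨..|..⟩ = √(4800/7)·(1/48) = +0.545545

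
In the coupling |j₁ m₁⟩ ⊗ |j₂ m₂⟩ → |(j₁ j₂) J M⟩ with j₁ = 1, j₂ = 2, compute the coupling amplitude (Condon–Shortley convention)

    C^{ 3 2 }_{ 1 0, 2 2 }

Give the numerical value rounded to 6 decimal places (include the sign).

+0.577350  (= +√(1/3))

√[7·0!2!4!/7! · 1!1!4!0!5!1!] = √(192)
  +(−1)^0/∏(0,0,1,4,1,0)! = 1/24  (running 1/24)
⟨..|..⟩ = √(192)·(1/24) = +0.577350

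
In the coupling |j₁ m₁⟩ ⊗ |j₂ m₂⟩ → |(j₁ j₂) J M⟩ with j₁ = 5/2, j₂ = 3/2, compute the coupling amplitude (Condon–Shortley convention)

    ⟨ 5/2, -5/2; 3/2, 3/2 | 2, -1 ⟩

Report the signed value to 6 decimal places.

+√(5/14) ≈ +0.597614

√[5·2!3!1!/7! · 0!5!3!0!1!3!] = √(360/7)
  +(−1)^2/∏(2,0,3,1,0,0)! = 1/12  (running 1/12)
⟨..|..⟩ = √(360/7)·(1/12) = +0.597614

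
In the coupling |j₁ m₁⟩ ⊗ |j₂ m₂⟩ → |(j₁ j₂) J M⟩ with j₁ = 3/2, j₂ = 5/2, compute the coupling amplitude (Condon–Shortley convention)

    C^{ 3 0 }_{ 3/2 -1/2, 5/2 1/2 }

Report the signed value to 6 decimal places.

−√(1/5) ≈ -0.447214

√[7·1!2!4!/8! · 1!2!3!2!3!3!] = √(36/5)
  +(−1)^0/∏(0,1,2,3,0,1)! = 1/12  (running 1/12)
  +(−1)^1/∏(1,0,1,2,1,2)! = -1/4  (running -1/6)
⟨..|..⟩ = √(36/5)·(-1/6) = -0.447214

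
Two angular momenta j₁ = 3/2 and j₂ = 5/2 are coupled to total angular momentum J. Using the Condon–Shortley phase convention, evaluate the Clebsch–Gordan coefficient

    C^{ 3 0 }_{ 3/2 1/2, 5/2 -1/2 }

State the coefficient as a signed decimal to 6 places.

triangle: 1!·2!·4!/8! = 48/40320
(j±m)!: 2!·1!·2!·3!·3!·3! = 864
prefactor² = (2J+1)·Δ·N² = 36/5
  k=0: +1/(0!·1!·1!·2!·1!·2!) = 1/4
  k=1: −1/(1!·0!·0!·1!·2!·3!) = -1/12
Σ = 1/6  ⇒  CG² = 36/5·1/6² = 1/5
CG = +√(1/5) = +0.447214

+0.447214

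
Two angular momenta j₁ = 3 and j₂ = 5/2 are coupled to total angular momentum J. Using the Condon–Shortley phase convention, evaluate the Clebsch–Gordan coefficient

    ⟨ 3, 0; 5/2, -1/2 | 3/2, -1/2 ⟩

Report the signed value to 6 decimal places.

+0.338062

triangle: 4!·2!·1!/8! = 48/40320
(j±m)!: 3!·3!·2!·3!·1!·2! = 864
prefactor² = (2J+1)·Δ·N² = 144/35
  k=1: −1/(1!·3!·2!·1!·0!·0!) = -1/12
  k=2: +1/(2!·2!·1!·0!·1!·1!) = 1/4
Σ = 1/6  ⇒  CG² = 144/35·1/6² = 4/35
CG = +√(4/35) = +0.338062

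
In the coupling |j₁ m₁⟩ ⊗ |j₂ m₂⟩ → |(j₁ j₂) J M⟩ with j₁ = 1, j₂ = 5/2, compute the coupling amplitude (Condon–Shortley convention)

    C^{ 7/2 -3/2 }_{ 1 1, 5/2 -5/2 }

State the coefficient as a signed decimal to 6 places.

j₁+j₂−J=0  J+j₁−j₂=2  J−j₁+j₂=5  j₁+j₂+J+1=8
(j₁±m₁, j₂±m₂, J±M) = (2,0,0,5,2,5)
P² = 19200/7
sum k=0..0:
  [0] +1/240 = 1/240
S = 1/240
C² = P²·S² = 1/21 ; C = +0.218218

+0.218218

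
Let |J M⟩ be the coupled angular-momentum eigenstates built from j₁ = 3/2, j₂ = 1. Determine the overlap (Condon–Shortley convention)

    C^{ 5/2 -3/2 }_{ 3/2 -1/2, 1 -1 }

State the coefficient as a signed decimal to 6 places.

triangle: 0!×3!×2!/6! = 12/720
(j±m)!: 1!×2!×0!×2!×1!×4! = 96
prefactor² = (2J+1)×Δ×N² = 48/5
  k=0: +1/(0!×0!×2!×0!×1!×2!) = 1/4
Σ = 1/4  ⇒  CG² = 48/5×1/4² = 3/5
CG = +√(3/5) = +0.774597

+√(3/5) ≈ +0.774597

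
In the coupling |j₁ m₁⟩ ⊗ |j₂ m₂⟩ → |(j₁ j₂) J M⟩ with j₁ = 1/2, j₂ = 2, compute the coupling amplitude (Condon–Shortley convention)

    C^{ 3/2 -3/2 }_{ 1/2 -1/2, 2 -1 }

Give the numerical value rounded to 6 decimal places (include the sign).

-0.447214

√[4·1!0!3!/5! · 0!1!1!3!0!3!] = √(36/5)
  +(−1)^1/∏(1,0,0,0,0,3)! = -1/6  (running -1/6)
⟨..|..⟩ = √(36/5)·(-1/6) = -0.447214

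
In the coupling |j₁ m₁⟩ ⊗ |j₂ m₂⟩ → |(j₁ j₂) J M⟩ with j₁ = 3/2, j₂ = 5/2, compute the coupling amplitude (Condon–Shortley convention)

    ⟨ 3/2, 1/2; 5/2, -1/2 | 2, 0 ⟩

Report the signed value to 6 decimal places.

triangle: 2!×1!×3!/7! = 12/5040
(j±m)!: 2!×1!×2!×3!×2!×2! = 96
prefactor² = (2J+1)×Δ×N² = 8/7
  k=0: +1/(0!×2!×1!×2!×0!×1!) = 1/4
  k=1: −1/(1!×1!×0!×1!×1!×2!) = -1/2
Σ = -1/4  ⇒  CG² = 8/7×(-1/4)² = 1/14
CG = −√(1/14) = -0.267261

−√(1/14) = -0.267261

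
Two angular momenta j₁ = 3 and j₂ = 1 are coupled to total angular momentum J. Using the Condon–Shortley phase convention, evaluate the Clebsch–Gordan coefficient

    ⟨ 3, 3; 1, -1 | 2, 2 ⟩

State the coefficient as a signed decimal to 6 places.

+√(5/7) ≈ +0.845154

j₁+j₂−J=2  J+j₁−j₂=4  J−j₁+j₂=0  j₁+j₂+J+1=7
(j₁±m₁, j₂±m₂, J±M) = (6,0,0,2,4,0)
P² = 11520/7
sum k=0..0:
  [0] +1/48 = 1/48
S = 1/48
C² = P²·S² = 5/7 ; C = +0.845154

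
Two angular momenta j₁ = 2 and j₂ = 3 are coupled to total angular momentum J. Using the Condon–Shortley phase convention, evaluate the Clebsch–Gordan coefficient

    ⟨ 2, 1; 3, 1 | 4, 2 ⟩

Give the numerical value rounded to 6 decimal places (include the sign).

j₁+j₂−J=1  J+j₁−j₂=3  J−j₁+j₂=5  j₁+j₂+J+1=10
(j₁±m₁, j₂±m₂, J±M) = (3,1,4,2,6,2)
P² = 5184/7
sum k=0..1:
  [0] +1/48 = 1/48
  [1] −1/72 = -1/72
S = 1/144
C² = P²·S² = 1/28 ; C = +0.188982

+√(1/28) = +0.188982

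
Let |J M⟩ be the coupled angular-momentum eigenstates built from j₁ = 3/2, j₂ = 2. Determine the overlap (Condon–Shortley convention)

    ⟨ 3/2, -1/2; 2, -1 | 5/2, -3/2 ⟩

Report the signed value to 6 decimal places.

+√(1/35) = +0.169031

j₁+j₂−J=1  J+j₁−j₂=2  J−j₁+j₂=3  j₁+j₂+J+1=7
(j₁±m₁, j₂±m₂, J±M) = (1,2,1,3,1,4)
P² = 144/35
sum k=0..1:
  [0] +1/4 = 1/4
  [1] −1/6 = -1/6
S = 1/12
C² = P²·S² = 1/35 ; C = +0.169031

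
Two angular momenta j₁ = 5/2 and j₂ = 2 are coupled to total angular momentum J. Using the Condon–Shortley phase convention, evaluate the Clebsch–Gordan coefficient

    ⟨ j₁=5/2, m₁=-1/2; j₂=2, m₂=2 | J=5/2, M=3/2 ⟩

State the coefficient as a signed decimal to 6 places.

+√(27/70) ≈ +0.621059

j₁+j₂−J=2  J+j₁−j₂=3  J−j₁+j₂=2  j₁+j₂+J+1=8
(j₁±m₁, j₂±m₂, J±M) = (2,3,4,0,4,1)
P² = 864/35
sum k=2..2:
  [2] +1/8 = 1/8
S = 1/8
C² = P²·S² = 27/70 ; C = +0.621059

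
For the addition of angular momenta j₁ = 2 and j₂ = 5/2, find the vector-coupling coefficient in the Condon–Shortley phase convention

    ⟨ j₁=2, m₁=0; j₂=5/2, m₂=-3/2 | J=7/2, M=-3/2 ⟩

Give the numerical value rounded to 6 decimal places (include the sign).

√[8·1!3!4!/9! · 2!2!1!4!2!5!] = √(512/7)
  +(−1)^0/∏(0,1,2,1,1,3)! = 1/12  (running 1/12)
  +(−1)^1/∏(1,0,1,0,2,4)! = -1/48  (running 1/16)
⟨..|..⟩ = √(512/7)·(1/16) = +0.534522

+0.534522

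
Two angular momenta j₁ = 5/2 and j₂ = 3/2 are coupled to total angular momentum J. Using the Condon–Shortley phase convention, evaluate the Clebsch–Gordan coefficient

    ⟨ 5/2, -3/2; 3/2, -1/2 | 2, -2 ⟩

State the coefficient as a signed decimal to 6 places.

√[5·2!3!1!/7! · 1!4!1!2!0!4!] = √(96/7)
  +(−1)^1/∏(1,1,3,0,0,1)! = -1/6  (running -1/6)
⟨..|..⟩ = √(96/7)·(-1/6) = -0.617213

−√(8/21) ≈ -0.617213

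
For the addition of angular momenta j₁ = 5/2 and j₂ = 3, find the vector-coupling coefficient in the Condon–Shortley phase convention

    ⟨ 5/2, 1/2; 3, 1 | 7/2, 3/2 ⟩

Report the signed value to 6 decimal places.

−√(5/21) = -0.487950

j₁+j₂−J=2  J+j₁−j₂=3  J−j₁+j₂=4  j₁+j₂+J+1=10
(j₁±m₁, j₂±m₂, J±M) = (3,2,4,2,5,2)
P² = 3072/35
sum k=0..2:
  [0] +1/96 = 1/96
  [1] −1/12 = -1/12
  [2] +1/48 = 1/48
S = -5/96
C² = P²·S² = 5/21 ; C = -0.487950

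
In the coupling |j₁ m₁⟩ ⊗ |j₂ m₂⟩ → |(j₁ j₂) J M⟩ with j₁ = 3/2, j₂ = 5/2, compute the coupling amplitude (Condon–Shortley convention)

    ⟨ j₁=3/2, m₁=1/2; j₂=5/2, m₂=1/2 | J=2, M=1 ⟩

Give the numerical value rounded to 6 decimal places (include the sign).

j₁+j₂−J=2  J+j₁−j₂=1  J−j₁+j₂=3  j₁+j₂+J+1=7
(j₁±m₁, j₂±m₂, J±M) = (2,1,3,2,3,1)
P² = 12/7
sum k=0..1:
  [0] +1/12 = 1/12
  [1] −1/2 = -1/2
S = -5/12
C² = P²·S² = 25/84 ; C = -0.545545

−√(25/84) = -0.545545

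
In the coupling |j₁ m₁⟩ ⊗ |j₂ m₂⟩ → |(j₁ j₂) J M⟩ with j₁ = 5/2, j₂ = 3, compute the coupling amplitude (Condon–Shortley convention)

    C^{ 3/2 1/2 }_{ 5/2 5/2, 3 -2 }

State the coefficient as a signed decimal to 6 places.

j₁+j₂−J=4  J+j₁−j₂=1  J−j₁+j₂=2  j₁+j₂+J+1=8
(j₁±m₁, j₂±m₂, J±M) = (5,0,1,5,2,1)
P² = 960/7
sum k=0..0:
  [0] +1/24 = 1/24
S = 1/24
C² = P²·S² = 5/21 ; C = +0.487950

+0.487950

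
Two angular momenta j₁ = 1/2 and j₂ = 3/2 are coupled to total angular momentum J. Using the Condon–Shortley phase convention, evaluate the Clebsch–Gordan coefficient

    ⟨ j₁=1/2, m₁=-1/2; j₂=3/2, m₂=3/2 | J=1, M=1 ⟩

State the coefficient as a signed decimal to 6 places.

−√(3/4) = -0.866025

j₁+j₂−J=1  J+j₁−j₂=0  J−j₁+j₂=2  j₁+j₂+J+1=4
(j₁±m₁, j₂±m₂, J±M) = (0,1,3,0,2,0)
P² = 3
sum k=1..1:
  [1] −1/2 = -1/2
S = -1/2
C² = P²·S² = 3/4 ; C = -0.866025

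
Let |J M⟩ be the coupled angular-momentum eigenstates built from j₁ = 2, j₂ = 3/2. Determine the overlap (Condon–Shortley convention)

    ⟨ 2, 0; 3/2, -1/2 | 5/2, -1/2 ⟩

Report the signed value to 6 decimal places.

+√(3/35) ≈ +0.292770

j₁+j₂−J=1  J+j₁−j₂=3  J−j₁+j₂=2  j₁+j₂+J+1=7
(j₁±m₁, j₂±m₂, J±M) = (2,2,1,2,2,3)
P² = 48/35
sum k=0..1:
  [0] +1/2 = 1/2
  [1] −1/4 = -1/4
S = 1/4
C² = P²·S² = 3/35 ; C = +0.292770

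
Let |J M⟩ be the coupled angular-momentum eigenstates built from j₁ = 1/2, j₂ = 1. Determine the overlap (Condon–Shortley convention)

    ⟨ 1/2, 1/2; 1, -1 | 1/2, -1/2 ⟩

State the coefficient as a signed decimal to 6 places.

√[2·1!0!1!/3! · 1!0!0!2!0!1!] = √(2/3)
  +(−1)^0/∏(0,1,0,0,0,1)! = 1  (running 1)
⟨..|..⟩ = √(2/3)·(1) = +0.816497

+0.816497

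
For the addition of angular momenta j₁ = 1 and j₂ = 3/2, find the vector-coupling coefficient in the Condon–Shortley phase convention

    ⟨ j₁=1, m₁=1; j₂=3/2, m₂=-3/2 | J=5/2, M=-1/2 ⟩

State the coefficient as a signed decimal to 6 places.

+0.316228

j₁+j₂−J=0  J+j₁−j₂=2  J−j₁+j₂=3  j₁+j₂+J+1=6
(j₁±m₁, j₂±m₂, J±M) = (2,0,0,3,2,3)
P² = 72/5
sum k=0..0:
  [0] +1/12 = 1/12
S = 1/12
C² = P²·S² = 1/10 ; C = +0.316228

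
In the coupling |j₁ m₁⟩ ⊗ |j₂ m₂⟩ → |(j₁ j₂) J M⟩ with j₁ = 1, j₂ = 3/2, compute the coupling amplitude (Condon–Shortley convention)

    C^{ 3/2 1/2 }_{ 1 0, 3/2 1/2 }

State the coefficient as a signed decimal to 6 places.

triangle: 1!×1!×2!/5! = 2/120
(j±m)!: 1!×1!×2!×1!×2!×1! = 4
prefactor² = (2J+1)×Δ×N² = 4/15
  k=0: +1/(0!×1!×1!×2!×0!×0!) = 1/2
  k=1: −1/(1!×0!×0!×1!×1!×1!) = -1
Σ = -1/2  ⇒  CG² = 4/15×(-1/2)² = 1/15
CG = −√(1/15) = -0.258199

−√(1/15) = -0.258199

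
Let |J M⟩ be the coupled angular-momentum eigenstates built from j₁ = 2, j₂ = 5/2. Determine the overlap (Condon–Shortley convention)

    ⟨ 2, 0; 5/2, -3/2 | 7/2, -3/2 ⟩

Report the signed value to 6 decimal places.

+√(2/7) ≈ +0.534522

triangle: 1!×3!×4!/9! = 144/362880
(j±m)!: 2!×2!×1!×4!×2!×5! = 23040
prefactor² = (2J+1)×Δ×N² = 512/7
  k=0: +1/(0!×1!×2!×1!×1!×3!) = 1/12
  k=1: −1/(1!×0!×1!×0!×2!×4!) = -1/48
Σ = 1/16  ⇒  CG² = 512/7×1/16² = 2/7
CG = +√(2/7) = +0.534522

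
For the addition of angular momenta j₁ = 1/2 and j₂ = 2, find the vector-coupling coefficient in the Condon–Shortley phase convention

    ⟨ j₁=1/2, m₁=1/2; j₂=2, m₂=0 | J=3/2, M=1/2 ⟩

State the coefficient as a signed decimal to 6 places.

j₁+j₂−J=1  J+j₁−j₂=0  J−j₁+j₂=3  j₁+j₂+J+1=5
(j₁±m₁, j₂±m₂, J±M) = (1,0,2,2,2,1)
P² = 8/5
sum k=0..0:
  [0] +1/2 = 1/2
S = 1/2
C² = P²·S² = 2/5 ; C = +0.632456

+√(2/5) ≈ +0.632456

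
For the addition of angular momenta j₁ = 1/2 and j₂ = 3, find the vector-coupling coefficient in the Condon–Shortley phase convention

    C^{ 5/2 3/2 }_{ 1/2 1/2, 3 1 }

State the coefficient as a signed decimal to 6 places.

+√(2/7) = +0.534522

j₁+j₂−J=1  J+j₁−j₂=0  J−j₁+j₂=5  j₁+j₂+J+1=7
(j₁±m₁, j₂±m₂, J±M) = (1,0,4,2,4,1)
P² = 1152/7
sum k=0..0:
  [0] +1/24 = 1/24
S = 1/24
C² = P²·S² = 2/7 ; C = +0.534522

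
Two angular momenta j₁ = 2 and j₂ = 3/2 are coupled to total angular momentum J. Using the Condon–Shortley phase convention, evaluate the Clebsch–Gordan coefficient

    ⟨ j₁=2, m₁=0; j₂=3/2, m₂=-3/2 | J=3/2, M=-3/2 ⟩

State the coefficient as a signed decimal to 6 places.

+0.447214  (= +√(1/5))

j₁+j₂−J=2  J+j₁−j₂=2  J−j₁+j₂=1  j₁+j₂+J+1=6
(j₁±m₁, j₂±m₂, J±M) = (2,2,0,3,0,3)
P² = 16/5
sum k=0..0:
  [0] +1/4 = 1/4
S = 1/4
C² = P²·S² = 1/5 ; C = +0.447214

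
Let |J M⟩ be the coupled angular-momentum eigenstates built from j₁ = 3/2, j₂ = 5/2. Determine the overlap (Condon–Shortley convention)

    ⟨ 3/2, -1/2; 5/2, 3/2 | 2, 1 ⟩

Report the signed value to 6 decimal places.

triangle: 2!×1!×3!/7! = 12/5040
(j±m)!: 1!×2!×4!×1!×3!×1! = 288
prefactor² = (2J+1)×Δ×N² = 24/7
  k=1: −1/(1!×1!×1!×3!×0!×0!) = -1/6
  k=2: +1/(2!×0!×0!×2!×1!×1!) = 1/4
Σ = 1/12  ⇒  CG² = 24/7×1/12² = 1/42
CG = +√(1/42) = +0.154303

+0.154303  (= +√(1/42))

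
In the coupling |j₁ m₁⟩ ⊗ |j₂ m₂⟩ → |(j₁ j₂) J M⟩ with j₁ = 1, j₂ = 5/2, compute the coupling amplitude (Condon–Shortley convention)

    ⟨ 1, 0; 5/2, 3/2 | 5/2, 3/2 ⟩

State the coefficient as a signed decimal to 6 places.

-0.507093  (= −√(9/35))

√[6·1!1!4!/7! · 1!1!4!1!4!1!] = √(576/35)
  +(−1)^0/∏(0,1,1,4,0,0)! = 1/24  (running 1/24)
  +(−1)^1/∏(1,0,0,3,1,1)! = -1/6  (running -1/8)
⟨..|..⟩ = √(576/35)·(-1/8) = -0.507093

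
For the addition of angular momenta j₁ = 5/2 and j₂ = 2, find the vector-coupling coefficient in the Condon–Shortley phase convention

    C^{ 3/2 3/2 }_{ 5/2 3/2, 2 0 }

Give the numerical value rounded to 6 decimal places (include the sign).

triangle: 3!×2!×1!/7! = 12/5040
(j±m)!: 4!×1!×2!×2!×3!×0! = 576
prefactor² = (2J+1)×Δ×N² = 192/35
  k=1: −1/(1!×2!×0!×1!×2!×0!) = -1/4
Σ = -1/4  ⇒  CG² = 192/35×(-1/4)² = 12/35
CG = −√(12/35) = -0.585540

-0.585540  (= −√(12/35))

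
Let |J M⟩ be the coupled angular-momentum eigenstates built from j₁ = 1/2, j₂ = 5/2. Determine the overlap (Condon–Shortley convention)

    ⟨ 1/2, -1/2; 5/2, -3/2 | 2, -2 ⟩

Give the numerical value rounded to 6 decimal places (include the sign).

-0.408248

j₁+j₂−J=1  J+j₁−j₂=0  J−j₁+j₂=4  j₁+j₂+J+1=6
(j₁±m₁, j₂±m₂, J±M) = (0,1,1,4,0,4)
P² = 96
sum k=1..1:
  [1] −1/24 = -1/24
S = -1/24
C² = P²·S² = 1/6 ; C = -0.408248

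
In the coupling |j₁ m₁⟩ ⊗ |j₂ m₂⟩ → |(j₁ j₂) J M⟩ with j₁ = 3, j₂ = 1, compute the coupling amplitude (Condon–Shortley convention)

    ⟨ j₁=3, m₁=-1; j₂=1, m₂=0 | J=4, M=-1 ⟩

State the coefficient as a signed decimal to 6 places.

+√(15/28) ≈ +0.731925

triangle: 0!·6!·2!/9! = 1440/362880
(j±m)!: 2!·4!·1!·1!·3!·5! = 34560
prefactor² = (2J+1)·Δ·N² = 8640/7
  k=0: +1/(0!·0!·4!·1!·2!·1!) = 1/48
Σ = 1/48  ⇒  CG² = 8640/7·1/48² = 15/28
CG = +√(15/28) = +0.731925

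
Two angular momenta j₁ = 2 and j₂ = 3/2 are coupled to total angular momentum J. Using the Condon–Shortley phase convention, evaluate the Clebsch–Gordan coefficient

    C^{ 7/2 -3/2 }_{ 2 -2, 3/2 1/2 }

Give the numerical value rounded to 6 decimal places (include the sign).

+0.377964  (= +√(1/7))

√[8·0!4!3!/8! · 0!4!2!1!2!5!] = √(2304/7)
  +(−1)^0/∏(0,0,4,2,0,1)! = 1/48  (running 1/48)
⟨..|..⟩ = √(2304/7)·(1/48) = +0.377964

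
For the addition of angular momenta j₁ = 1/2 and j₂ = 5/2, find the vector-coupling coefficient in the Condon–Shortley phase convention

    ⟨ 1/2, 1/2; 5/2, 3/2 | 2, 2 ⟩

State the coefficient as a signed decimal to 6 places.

√[5·1!0!4!/6! · 1!0!4!1!4!0!] = √(96)
  +(−1)^0/∏(0,1,0,4,0,0)! = 1/24  (running 1/24)
⟨..|..⟩ = √(96)·(1/24) = +0.408248

+√(1/6) = +0.408248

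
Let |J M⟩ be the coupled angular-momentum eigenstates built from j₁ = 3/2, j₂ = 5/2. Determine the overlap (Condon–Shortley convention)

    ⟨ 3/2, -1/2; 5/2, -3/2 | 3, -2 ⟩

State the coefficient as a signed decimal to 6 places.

+0.288675

j₁+j₂−J=1  J+j₁−j₂=2  J−j₁+j₂=4  j₁+j₂+J+1=8
(j₁±m₁, j₂±m₂, J±M) = (1,2,1,4,1,5)
P² = 48
sum k=0..1:
  [0] +1/12 = 1/12
  [1] −1/24 = -1/24
S = 1/24
C² = P²·S² = 1/12 ; C = +0.288675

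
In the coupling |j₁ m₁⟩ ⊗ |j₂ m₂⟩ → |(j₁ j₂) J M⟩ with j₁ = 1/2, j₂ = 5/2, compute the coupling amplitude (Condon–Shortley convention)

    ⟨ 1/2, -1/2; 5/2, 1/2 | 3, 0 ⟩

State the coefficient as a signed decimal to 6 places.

√[7·0!1!5!/7! · 0!1!3!2!3!3!] = √(72)
  +(−1)^0/∏(0,0,1,3,0,2)! = 1/12  (running 1/12)
⟨..|..⟩ = √(72)·(1/12) = +0.707107

+√(1/2) = +0.707107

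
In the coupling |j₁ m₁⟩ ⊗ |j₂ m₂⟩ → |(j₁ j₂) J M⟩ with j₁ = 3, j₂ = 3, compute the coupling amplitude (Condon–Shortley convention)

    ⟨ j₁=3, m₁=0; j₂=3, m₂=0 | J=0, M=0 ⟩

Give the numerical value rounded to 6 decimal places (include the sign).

triangle: 6!·0!·0!/7! = 720/5040
(j±m)!: 3!·3!·3!·3!·0!·0! = 1296
prefactor² = (2J+1)·Δ·N² = 1296/7
  k=3: −1/(3!·3!·0!·0!·0!·0!) = -1/36
Σ = -1/36  ⇒  CG² = 1296/7·(-1/36)² = 1/7
CG = −√(1/7) = -0.377964

-0.377964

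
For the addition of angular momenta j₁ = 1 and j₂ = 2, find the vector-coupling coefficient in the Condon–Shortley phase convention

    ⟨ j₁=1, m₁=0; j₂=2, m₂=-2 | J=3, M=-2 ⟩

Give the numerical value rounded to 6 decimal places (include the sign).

+0.577350

triangle: 0!*2!*4!/7! = 48/5040
(j±m)!: 1!*1!*0!*4!*1!*5! = 2880
prefactor² = (2J+1)*Δ*N² = 192
  k=0: +1/(0!*0!*1!*0!*1!*4!) = 1/24
Σ = 1/24  ⇒  CG² = 192*1/24² = 1/3
CG = +√(1/3) = +0.577350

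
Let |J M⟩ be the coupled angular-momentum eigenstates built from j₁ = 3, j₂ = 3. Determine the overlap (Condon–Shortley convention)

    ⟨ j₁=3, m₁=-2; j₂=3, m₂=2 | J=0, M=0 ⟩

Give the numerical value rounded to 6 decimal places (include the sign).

√[1·6!0!0!/7! · 1!5!5!1!0!0!] = √(14400/7)
  +(−1)^5/∏(5,1,0,0,0,0)! = -1/120  (running -1/120)
⟨..|..⟩ = √(14400/7)·(-1/120) = -0.377964

-0.377964  (= −√(1/7))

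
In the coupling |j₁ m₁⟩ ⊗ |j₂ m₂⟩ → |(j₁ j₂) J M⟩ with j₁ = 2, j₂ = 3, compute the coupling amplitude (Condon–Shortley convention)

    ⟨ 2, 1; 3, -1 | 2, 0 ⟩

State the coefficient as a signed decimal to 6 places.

triangle: 3!·1!·3!/8! = 36/40320
(j±m)!: 3!·1!·2!·4!·2!·2! = 1152
prefactor² = (2J+1)·Δ·N² = 36/7
  k=0: +1/(0!·3!·1!·2!·0!·1!) = 1/12
  k=1: −1/(1!·2!·0!·1!·1!·2!) = -1/4
Σ = -1/6  ⇒  CG² = 36/7·(-1/6)² = 1/7
CG = −√(1/7) = -0.377964

−√(1/7) = -0.377964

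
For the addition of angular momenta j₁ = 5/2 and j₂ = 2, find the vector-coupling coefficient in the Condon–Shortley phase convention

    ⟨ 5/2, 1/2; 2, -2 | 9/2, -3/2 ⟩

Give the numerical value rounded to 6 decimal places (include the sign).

triangle: 0!*5!*4!/10! = 2880/3628800
(j±m)!: 3!*2!*0!*4!*3!*6! = 1244160
prefactor² = (2J+1)*Δ*N² = 69120/7
  k=0: +1/(0!*0!*2!*0!*3!*4!) = 1/288
Σ = 1/288  ⇒  CG² = 69120/7*1/288² = 5/42
CG = +√(5/42) = +0.345033

+0.345033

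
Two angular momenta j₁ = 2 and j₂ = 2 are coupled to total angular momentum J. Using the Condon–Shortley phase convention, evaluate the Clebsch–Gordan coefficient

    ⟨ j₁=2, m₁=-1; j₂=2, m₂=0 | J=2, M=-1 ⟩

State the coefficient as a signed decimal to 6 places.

−√(1/14) = -0.267261

triangle: 2!·2!·2!/7! = 8/5040
(j±m)!: 1!·3!·2!·2!·1!·3! = 144
prefactor² = (2J+1)·Δ·N² = 8/7
  k=1: −1/(1!·1!·2!·1!·0!·1!) = -1/2
  k=2: +1/(2!·0!·1!·0!·1!·2!) = 1/4
Σ = -1/4  ⇒  CG² = 8/7·(-1/4)² = 1/14
CG = −√(1/14) = -0.267261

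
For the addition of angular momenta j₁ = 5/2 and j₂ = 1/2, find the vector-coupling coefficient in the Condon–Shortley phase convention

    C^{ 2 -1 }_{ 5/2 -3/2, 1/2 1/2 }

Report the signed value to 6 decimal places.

triangle: 1!*4!*0!/6! = 24/720
(j±m)!: 1!*4!*1!*0!*1!*3! = 144
prefactor² = (2J+1)*Δ*N² = 24
  k=1: −1/(1!*0!*3!*0!*1!*0!) = -1/6
Σ = -1/6  ⇒  CG² = 24*(-1/6)² = 2/3
CG = −√(2/3) = -0.816497

−√(2/3) = -0.816497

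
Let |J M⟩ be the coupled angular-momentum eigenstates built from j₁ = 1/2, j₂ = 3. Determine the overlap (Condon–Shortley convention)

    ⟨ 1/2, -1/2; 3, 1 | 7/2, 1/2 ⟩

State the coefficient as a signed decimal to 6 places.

j₁+j₂−J=0  J+j₁−j₂=1  J−j₁+j₂=6  j₁+j₂+J+1=8
(j₁±m₁, j₂±m₂, J±M) = (0,1,4,2,4,3)
P² = 6912/7
sum k=0..0:
  [0] +1/48 = 1/48
S = 1/48
C² = P²·S² = 3/7 ; C = +0.654654

+0.654654  (= +√(3/7))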